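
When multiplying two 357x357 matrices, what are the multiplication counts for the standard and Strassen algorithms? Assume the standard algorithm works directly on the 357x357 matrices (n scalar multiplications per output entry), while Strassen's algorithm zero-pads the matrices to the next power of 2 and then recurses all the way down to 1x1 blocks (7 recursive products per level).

Matrix multiplication for 357x357 matrices:

Strassen's algorithm requires power-of-2 dimensions. Pad 357x357 to 512x512 (next power of 2).

Standard algorithm: 357^3 = 45499293 multiplications
Strassen's algorithm: 7^(log2(512)) = 7^9 = 40353607 multiplications
Savings: 45499293 - 40353607 = 5145686 multiplications

Standard: 45499293 multiplications (357^3). Strassen: 40353607 multiplications (7^9, after padding to 512x512). Strassen reduces 8 recursive multiplications to 7 at each level.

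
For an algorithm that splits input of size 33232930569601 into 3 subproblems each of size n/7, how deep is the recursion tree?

For divide and conquer with division factor 7:

Problem sizes at each level:
Level 0: 33232930569601
Level 1: 4747561509943
Level 2: 678223072849
Level 3: 96889010407
Level 4: 13841287201
Level 5: 1977326743
Level 6: 282475249
Level 7: 40353607
Level 8: 5764801
Level 9: 823543
Level 10: 117649
Level 11: 16807
Level 12: 2401
Level 13: 343
Level 14: 49
Level 15: 7
Level 16: 1

The root is level 0 and the size-1 base case is level 16 (the tree spans levels 0 through 16, i.e. 17 levels counting the root), so the depth is the number of divisions: log_7(33232930569601) = 16

The recursion tree depth is log_7(33232930569601) = 16. At each level, the problem size is divided by 7, so it takes 16 divisions to reduce to a base case of size 1. The algorithm makes 3 recursive calls at each level.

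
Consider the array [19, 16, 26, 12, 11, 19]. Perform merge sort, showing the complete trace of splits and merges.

Merge sort trace:

Split: [19, 16, 26, 12, 11, 19] -> [19, 16, 26] and [12, 11, 19]
  Split: [19, 16, 26] -> [19] and [16, 26]
    Split: [16, 26] -> [16] and [26]
    Merge: [16] + [26] -> [16, 26]
  Merge: [19] + [16, 26] -> [16, 19, 26]
  Split: [12, 11, 19] -> [12] and [11, 19]
    Split: [11, 19] -> [11] and [19]
    Merge: [11] + [19] -> [11, 19]
  Merge: [12] + [11, 19] -> [11, 12, 19]
Merge: [16, 19, 26] + [11, 12, 19] -> [11, 12, 16, 19, 19, 26]

Final sorted array: [11, 12, 16, 19, 19, 26]

The merge sort proceeds by recursively splitting the array and merging sorted halves.
After all merges, the sorted array is [11, 12, 16, 19, 19, 26].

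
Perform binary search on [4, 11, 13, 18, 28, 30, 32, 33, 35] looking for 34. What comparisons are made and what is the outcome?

Binary search for 34 in [4, 11, 13, 18, 28, 30, 32, 33, 35]:

lo=0, hi=8, mid=4, arr[mid]=28 -> 28 < 34, search right half
lo=5, hi=8, mid=6, arr[mid]=32 -> 32 < 34, search right half
lo=7, hi=8, mid=7, arr[mid]=33 -> 33 < 34, search right half
lo=8, hi=8, mid=8, arr[mid]=35 -> 35 > 34, search left half
lo=8 > hi=7, target 34 not found

Binary search determines that 34 is not in the array after 4 comparisons. The search space was exhausted without finding the target.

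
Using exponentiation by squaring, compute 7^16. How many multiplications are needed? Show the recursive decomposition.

Computing 7^16 by squaring (build up from 7^1; each line after the first costs one multiplication):

7^1 = 7
7^2 = (7^1)^2 = 7^2 = 49
7^4 = (7^2)^2 = 49^2 = 2401
7^8 = (7^4)^2 = 2401^2 = 5764801
7^16 = (7^8)^2 = 5764801^2 = 33232930569601

Result: 33232930569601
Multiplications needed: 4 (4 lines after 7^1)

7^16 = 33232930569601. Using exponentiation by squaring, this requires 4 multiplications. The key idea: if the exponent is even, square the half-power; if odd, multiply by the base once.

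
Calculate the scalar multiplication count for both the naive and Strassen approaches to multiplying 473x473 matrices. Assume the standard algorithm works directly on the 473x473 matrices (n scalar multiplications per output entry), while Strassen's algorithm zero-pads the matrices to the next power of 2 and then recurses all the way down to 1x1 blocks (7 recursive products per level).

Matrix multiplication for 473x473 matrices:

Strassen's algorithm requires power-of-2 dimensions. Pad 473x473 to 512x512 (next power of 2).

Standard algorithm: 473^3 = 105823817 multiplications
Strassen's algorithm: 7^(log2(512)) = 7^9 = 40353607 multiplications
Savings: 105823817 - 40353607 = 65470210 multiplications

Standard: 105823817 multiplications (473^3). Strassen: 40353607 multiplications (7^9, after padding to 512x512). Strassen reduces 8 recursive multiplications to 7 at each level.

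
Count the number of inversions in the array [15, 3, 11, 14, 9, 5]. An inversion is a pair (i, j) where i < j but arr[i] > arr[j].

Finding inversions in [15, 3, 11, 14, 9, 5]:

(0, 1): arr[0]=15 > arr[1]=3
(0, 2): arr[0]=15 > arr[2]=11
(0, 3): arr[0]=15 > arr[3]=14
(0, 4): arr[0]=15 > arr[4]=9
(0, 5): arr[0]=15 > arr[5]=5
(2, 4): arr[2]=11 > arr[4]=9
(2, 5): arr[2]=11 > arr[5]=5
(3, 4): arr[3]=14 > arr[4]=9
(3, 5): arr[3]=14 > arr[5]=5
(4, 5): arr[4]=9 > arr[5]=5

Total inversions: 10

The array has 10 inversion(s): (0,1), (0,2), (0,3), (0,4), (0,5), (2,4), (2,5), (3,4), (3,5), (4,5). Each pair (i,j) satisfies i < j and arr[i] > arr[j].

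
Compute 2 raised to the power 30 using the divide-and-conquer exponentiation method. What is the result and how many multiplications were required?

Computing 2^30 by squaring (build up from 2^1; each line after the first costs one multiplication):

2^1 = 2
2^2 = (2^1)^2 = 2^2 = 4
2^3 = 2 * 2^2 = 2 * 4 = 8
2^6 = (2^3)^2 = 8^2 = 64
2^7 = 2 * 2^6 = 2 * 64 = 128
2^14 = (2^7)^2 = 128^2 = 16384
2^15 = 2 * 2^14 = 2 * 16384 = 32768
2^30 = (2^15)^2 = 32768^2 = 1073741824

Result: 1073741824
Multiplications needed: 7 (7 lines after 2^1)

2^30 = 1073741824. Using exponentiation by squaring, this requires 7 multiplications. The key idea: if the exponent is even, square the half-power; if odd, multiply by the base once.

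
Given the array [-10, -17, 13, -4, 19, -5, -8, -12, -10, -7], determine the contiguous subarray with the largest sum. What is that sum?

Using Kadane's algorithm on [-10, -17, 13, -4, 19, -5, -8, -12, -10, -7]:

Scanning through the array:
Position 1 (value -17): max_ending_here = -17, max_so_far = -10
Position 2 (value 13): max_ending_here = 13, max_so_far = 13
Position 3 (value -4): max_ending_here = 9, max_so_far = 13
Position 4 (value 19): max_ending_here = 28, max_so_far = 28
Position 5 (value -5): max_ending_here = 23, max_so_far = 28
Position 6 (value -8): max_ending_here = 15, max_so_far = 28
Position 7 (value -12): max_ending_here = 3, max_so_far = 28
Position 8 (value -10): max_ending_here = -7, max_so_far = 28
Position 9 (value -7): max_ending_here = -7, max_so_far = 28

Maximum subarray: [13, -4, 19]
Maximum sum: 28

The maximum subarray is [13, -4, 19] with sum 28. This subarray runs from index 2 to index 4.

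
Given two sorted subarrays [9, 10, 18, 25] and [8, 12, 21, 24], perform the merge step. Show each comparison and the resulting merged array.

Merging process:

Compare 9 vs 8: take 8 from right. Merged: [8]
Compare 9 vs 12: take 9 from left. Merged: [8, 9]
Compare 10 vs 12: take 10 from left. Merged: [8, 9, 10]
Compare 18 vs 12: take 12 from right. Merged: [8, 9, 10, 12]
Compare 18 vs 21: take 18 from left. Merged: [8, 9, 10, 12, 18]
Compare 25 vs 21: take 21 from right. Merged: [8, 9, 10, 12, 18, 21]
Compare 25 vs 24: take 24 from right. Merged: [8, 9, 10, 12, 18, 21, 24]
Append remaining from left: [25]. Merged: [8, 9, 10, 12, 18, 21, 24, 25]

Final merged array: [8, 9, 10, 12, 18, 21, 24, 25]
Total comparisons: 7

The merged array is [8, 9, 10, 12, 18, 21, 24, 25], requiring 7 comparisons. The merge step runs in O(n) time where n is the total number of elements.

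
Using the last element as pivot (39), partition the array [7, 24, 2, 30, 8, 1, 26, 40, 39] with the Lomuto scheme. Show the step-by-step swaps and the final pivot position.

Lomuto partition with pivot = 39:

Initial array: [7, 24, 2, 30, 8, 1, 26, 40, 39]

arr[0]=7 <= 39: swap with position 0, array becomes [7, 24, 2, 30, 8, 1, 26, 40, 39]
arr[1]=24 <= 39: swap with position 1, array becomes [7, 24, 2, 30, 8, 1, 26, 40, 39]
arr[2]=2 <= 39: swap with position 2, array becomes [7, 24, 2, 30, 8, 1, 26, 40, 39]
arr[3]=30 <= 39: swap with position 3, array becomes [7, 24, 2, 30, 8, 1, 26, 40, 39]
arr[4]=8 <= 39: swap with position 4, array becomes [7, 24, 2, 30, 8, 1, 26, 40, 39]
arr[5]=1 <= 39: swap with position 5, array becomes [7, 24, 2, 30, 8, 1, 26, 40, 39]
arr[6]=26 <= 39: swap with position 6, array becomes [7, 24, 2, 30, 8, 1, 26, 40, 39]
arr[7]=40 > 39: no swap

Place pivot at position 7: [7, 24, 2, 30, 8, 1, 26, 39, 40]
Pivot position: 7

After partitioning with pivot 39, the array becomes [7, 24, 2, 30, 8, 1, 26, 39, 40]. The pivot is placed at index 7. All elements to the left of the pivot are <= 39, and all elements to the right are > 39.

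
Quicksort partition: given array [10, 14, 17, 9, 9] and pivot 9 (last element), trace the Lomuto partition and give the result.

Lomuto partition with pivot = 9:

Initial array: [10, 14, 17, 9, 9]

arr[0]=10 > 9: no swap
arr[1]=14 > 9: no swap
arr[2]=17 > 9: no swap
arr[3]=9 <= 9: swap with position 0, array becomes [9, 14, 17, 10, 9]

Place pivot at position 1: [9, 9, 17, 10, 14]
Pivot position: 1

After partitioning with pivot 9, the array becomes [9, 9, 17, 10, 14]. The pivot is placed at index 1. All elements to the left of the pivot are <= 9, and all elements to the right are > 9.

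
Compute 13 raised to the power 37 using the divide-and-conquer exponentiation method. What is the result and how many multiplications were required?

Computing 13^37 by squaring (build up from 13^1; each line after the first costs one multiplication):

13^1 = 13
13^2 = (13^1)^2 = 13^2 = 169
13^4 = (13^2)^2 = 169^2 = 28561
13^8 = (13^4)^2 = 28561^2 = 815730721
13^9 = 13 * 13^8 = 13 * 815730721 = 10604499373
13^18 = (13^9)^2 = 10604499373^2 = 112455406951957393129
13^36 = (13^18)^2 = 112455406951957393129^2 = 12646218552730347184269489080961456410641
13^37 = 13 * 13^36 = 13 * 12646218552730347184269489080961456410641 = 164400841185494513395503358052498933338333

Result: 164400841185494513395503358052498933338333
Multiplications needed: 7 (7 lines after 13^1)

13^37 = 164400841185494513395503358052498933338333. Using exponentiation by squaring, this requires 7 multiplications. The key idea: if the exponent is even, square the half-power; if odd, multiply by the base once.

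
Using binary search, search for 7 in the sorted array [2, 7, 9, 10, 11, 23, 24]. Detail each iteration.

Binary search for 7 in [2, 7, 9, 10, 11, 23, 24]:

lo=0, hi=6, mid=3, arr[mid]=10 -> 10 > 7, search left half
lo=0, hi=2, mid=1, arr[mid]=7 -> Found target at index 1!

Binary search finds 7 at index 1 after 2 comparisons. The search repeatedly halves the search space by comparing with the middle element.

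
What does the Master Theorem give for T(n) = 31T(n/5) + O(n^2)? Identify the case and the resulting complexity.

Master Theorem for T(n) = 31T(n/5) + O(n^2):

a = 31, b = 5, c = 2
log_b(a) = log_5(31) = 2.1337

Case 1: c = 2 < log_5(31) = 2.1337
T(n) = O(n^(log_5 31))

For T(n) = 31T(n/5) + O(n^2): log_5(31) = 2.1337. This is Case 1 of the Master Theorem (c < log_b(a), work dominated by leaves), giving O(n^(log_5 31)).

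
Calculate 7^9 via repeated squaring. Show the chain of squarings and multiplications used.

Computing 7^9 by squaring (build up from 7^1; each line after the first costs one multiplication):

7^1 = 7
7^2 = (7^1)^2 = 7^2 = 49
7^4 = (7^2)^2 = 49^2 = 2401
7^8 = (7^4)^2 = 2401^2 = 5764801
7^9 = 7 * 7^8 = 7 * 5764801 = 40353607

Result: 40353607
Multiplications needed: 4 (4 lines after 7^1)

7^9 = 40353607. Using exponentiation by squaring, this requires 4 multiplications. The key idea: if the exponent is even, square the half-power; if odd, multiply by the base once.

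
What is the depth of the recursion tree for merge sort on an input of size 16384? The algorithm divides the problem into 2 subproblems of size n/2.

For divide and conquer with division factor 2:

Problem sizes at each level:
Level 0: 16384
Level 1: 8192
Level 2: 4096
Level 3: 2048
Level 4: 1024
Level 5: 512
Level 6: 256
Level 7: 128
Level 8: 64
Level 9: 32
Level 10: 16
Level 11: 8
Level 12: 4
Level 13: 2
Level 14: 1

The root is level 0 and the size-1 base case is level 14 (the tree spans levels 0 through 14, i.e. 15 levels counting the root), so the depth is the number of divisions: log_2(16384) = 14

The recursion tree depth is log_2(16384) = 14. At each level, the problem size is divided by 2, so it takes 14 divisions to reduce to a base case of size 1. The algorithm makes 2 recursive calls at each level.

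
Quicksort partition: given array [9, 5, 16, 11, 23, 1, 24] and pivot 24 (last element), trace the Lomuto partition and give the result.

Lomuto partition with pivot = 24:

Initial array: [9, 5, 16, 11, 23, 1, 24]

arr[0]=9 <= 24: swap with position 0, array becomes [9, 5, 16, 11, 23, 1, 24]
arr[1]=5 <= 24: swap with position 1, array becomes [9, 5, 16, 11, 23, 1, 24]
arr[2]=16 <= 24: swap with position 2, array becomes [9, 5, 16, 11, 23, 1, 24]
arr[3]=11 <= 24: swap with position 3, array becomes [9, 5, 16, 11, 23, 1, 24]
arr[4]=23 <= 24: swap with position 4, array becomes [9, 5, 16, 11, 23, 1, 24]
arr[5]=1 <= 24: swap with position 5, array becomes [9, 5, 16, 11, 23, 1, 24]

Place pivot at position 6: [9, 5, 16, 11, 23, 1, 24]
Pivot position: 6

After partitioning with pivot 24, the array becomes [9, 5, 16, 11, 23, 1, 24]. The pivot is placed at index 6. All elements to the left of the pivot are <= 24, and all elements to the right are > 24.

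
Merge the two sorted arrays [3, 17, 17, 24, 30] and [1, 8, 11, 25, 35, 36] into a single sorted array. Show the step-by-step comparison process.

Merging process:

Compare 3 vs 1: take 1 from right. Merged: [1]
Compare 3 vs 8: take 3 from left. Merged: [1, 3]
Compare 17 vs 8: take 8 from right. Merged: [1, 3, 8]
Compare 17 vs 11: take 11 from right. Merged: [1, 3, 8, 11]
Compare 17 vs 25: take 17 from left. Merged: [1, 3, 8, 11, 17]
Compare 17 vs 25: take 17 from left. Merged: [1, 3, 8, 11, 17, 17]
Compare 24 vs 25: take 24 from left. Merged: [1, 3, 8, 11, 17, 17, 24]
Compare 30 vs 25: take 25 from right. Merged: [1, 3, 8, 11, 17, 17, 24, 25]
Compare 30 vs 35: take 30 from left. Merged: [1, 3, 8, 11, 17, 17, 24, 25, 30]
Append remaining from right: [35, 36]. Merged: [1, 3, 8, 11, 17, 17, 24, 25, 30, 35, 36]

Final merged array: [1, 3, 8, 11, 17, 17, 24, 25, 30, 35, 36]
Total comparisons: 9

The merged array is [1, 3, 8, 11, 17, 17, 24, 25, 30, 35, 36], requiring 9 comparisons. The merge step runs in O(n) time where n is the total number of elements.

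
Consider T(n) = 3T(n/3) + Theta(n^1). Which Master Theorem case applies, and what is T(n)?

Master Theorem for T(n) = 3T(n/3) + O(n^1):

a = 3, b = 3, c = 1
log_b(a) = log_3(3) = 1.0000

Case 2: c = 1 = log_3(3) = 1.0000
T(n) = O(n^1 log n) = O(n log n)

For T(n) = 3T(n/3) + O(n^1): log_3(3) = 1.0000. This is Case 2 of the Master Theorem (c = log_b(a), equal work at all levels), giving O(n log n).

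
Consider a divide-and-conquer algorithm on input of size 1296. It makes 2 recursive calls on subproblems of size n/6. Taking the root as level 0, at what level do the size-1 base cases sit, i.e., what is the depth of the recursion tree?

For divide and conquer with division factor 6:

Problem sizes at each level:
Level 0: 1296
Level 1: 216
Level 2: 36
Level 3: 6
Level 4: 1

The root is level 0 and the size-1 base case is level 4 (the tree spans levels 0 through 4, i.e. 5 levels counting the root), so the depth is the number of divisions: log_6(1296) = 4

The recursion tree depth is log_6(1296) = 4. At each level, the problem size is divided by 6, so it takes 4 divisions to reduce to a base case of size 1. The algorithm makes 2 recursive calls at each level.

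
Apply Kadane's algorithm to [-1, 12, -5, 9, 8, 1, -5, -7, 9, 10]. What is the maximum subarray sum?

Using Kadane's algorithm on [-1, 12, -5, 9, 8, 1, -5, -7, 9, 10]:

Scanning through the array:
Position 1 (value 12): max_ending_here = 12, max_so_far = 12
Position 2 (value -5): max_ending_here = 7, max_so_far = 12
Position 3 (value 9): max_ending_here = 16, max_so_far = 16
Position 4 (value 8): max_ending_here = 24, max_so_far = 24
Position 5 (value 1): max_ending_here = 25, max_so_far = 25
Position 6 (value -5): max_ending_here = 20, max_so_far = 25
Position 7 (value -7): max_ending_here = 13, max_so_far = 25
Position 8 (value 9): max_ending_here = 22, max_so_far = 25
Position 9 (value 10): max_ending_here = 32, max_so_far = 32

Maximum subarray: [12, -5, 9, 8, 1, -5, -7, 9, 10]
Maximum sum: 32

The maximum subarray is [12, -5, 9, 8, 1, -5, -7, 9, 10] with sum 32. This subarray runs from index 1 to index 9.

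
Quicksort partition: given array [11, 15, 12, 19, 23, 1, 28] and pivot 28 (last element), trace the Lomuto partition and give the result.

Lomuto partition with pivot = 28:

Initial array: [11, 15, 12, 19, 23, 1, 28]

arr[0]=11 <= 28: swap with position 0, array becomes [11, 15, 12, 19, 23, 1, 28]
arr[1]=15 <= 28: swap with position 1, array becomes [11, 15, 12, 19, 23, 1, 28]
arr[2]=12 <= 28: swap with position 2, array becomes [11, 15, 12, 19, 23, 1, 28]
arr[3]=19 <= 28: swap with position 3, array becomes [11, 15, 12, 19, 23, 1, 28]
arr[4]=23 <= 28: swap with position 4, array becomes [11, 15, 12, 19, 23, 1, 28]
arr[5]=1 <= 28: swap with position 5, array becomes [11, 15, 12, 19, 23, 1, 28]

Place pivot at position 6: [11, 15, 12, 19, 23, 1, 28]
Pivot position: 6

After partitioning with pivot 28, the array becomes [11, 15, 12, 19, 23, 1, 28]. The pivot is placed at index 6. All elements to the left of the pivot are <= 28, and all elements to the right are > 28.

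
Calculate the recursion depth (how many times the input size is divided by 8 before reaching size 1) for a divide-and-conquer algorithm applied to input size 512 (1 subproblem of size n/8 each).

For divide and conquer with division factor 8:

Problem sizes at each level:
Level 0: 512
Level 1: 64
Level 2: 8
Level 3: 1

The root is level 0 and the size-1 base case is level 3 (the tree spans levels 0 through 3, i.e. 4 levels counting the root), so the depth is the number of divisions: log_8(512) = 3

The recursion tree depth is log_8(512) = 3. At each level, the problem size is divided by 8, so it takes 3 divisions to reduce to a base case of size 1. The algorithm makes 1 recursive call at each level.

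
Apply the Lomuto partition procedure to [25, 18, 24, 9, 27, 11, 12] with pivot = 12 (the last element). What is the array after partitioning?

Lomuto partition with pivot = 12:

Initial array: [25, 18, 24, 9, 27, 11, 12]

arr[0]=25 > 12: no swap
arr[1]=18 > 12: no swap
arr[2]=24 > 12: no swap
arr[3]=9 <= 12: swap with position 0, array becomes [9, 18, 24, 25, 27, 11, 12]
arr[4]=27 > 12: no swap
arr[5]=11 <= 12: swap with position 1, array becomes [9, 11, 24, 25, 27, 18, 12]

Place pivot at position 2: [9, 11, 12, 25, 27, 18, 24]
Pivot position: 2

After partitioning with pivot 12, the array becomes [9, 11, 12, 25, 27, 18, 24]. The pivot is placed at index 2. All elements to the left of the pivot are <= 12, and all elements to the right are > 12.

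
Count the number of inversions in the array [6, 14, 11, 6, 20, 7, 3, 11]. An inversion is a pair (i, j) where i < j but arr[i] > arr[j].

Finding inversions in [6, 14, 11, 6, 20, 7, 3, 11]:

(0, 6): arr[0]=6 > arr[6]=3
(1, 2): arr[1]=14 > arr[2]=11
(1, 3): arr[1]=14 > arr[3]=6
(1, 5): arr[1]=14 > arr[5]=7
(1, 6): arr[1]=14 > arr[6]=3
(1, 7): arr[1]=14 > arr[7]=11
(2, 3): arr[2]=11 > arr[3]=6
(2, 5): arr[2]=11 > arr[5]=7
(2, 6): arr[2]=11 > arr[6]=3
(3, 6): arr[3]=6 > arr[6]=3
(4, 5): arr[4]=20 > arr[5]=7
(4, 6): arr[4]=20 > arr[6]=3
(4, 7): arr[4]=20 > arr[7]=11
(5, 6): arr[5]=7 > arr[6]=3

Total inversions: 14

The array has 14 inversion(s): (0,6), (1,2), (1,3), (1,5), (1,6), (1,7), (2,3), (2,5), (2,6), (3,6), (4,5), (4,6), (4,7), (5,6). Each pair (i,j) satisfies i < j and arr[i] > arr[j].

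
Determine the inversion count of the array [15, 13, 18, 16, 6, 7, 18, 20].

Finding inversions in [15, 13, 18, 16, 6, 7, 18, 20]:

(0, 1): arr[0]=15 > arr[1]=13
(0, 4): arr[0]=15 > arr[4]=6
(0, 5): arr[0]=15 > arr[5]=7
(1, 4): arr[1]=13 > arr[4]=6
(1, 5): arr[1]=13 > arr[5]=7
(2, 3): arr[2]=18 > arr[3]=16
(2, 4): arr[2]=18 > arr[4]=6
(2, 5): arr[2]=18 > arr[5]=7
(3, 4): arr[3]=16 > arr[4]=6
(3, 5): arr[3]=16 > arr[5]=7

Total inversions: 10

The array has 10 inversion(s): (0,1), (0,4), (0,5), (1,4), (1,5), (2,3), (2,4), (2,5), (3,4), (3,5). Each pair (i,j) satisfies i < j and arr[i] > arr[j].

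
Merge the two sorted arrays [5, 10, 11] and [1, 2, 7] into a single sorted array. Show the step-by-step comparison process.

Merging process:

Compare 5 vs 1: take 1 from right. Merged: [1]
Compare 5 vs 2: take 2 from right. Merged: [1, 2]
Compare 5 vs 7: take 5 from left. Merged: [1, 2, 5]
Compare 10 vs 7: take 7 from right. Merged: [1, 2, 5, 7]
Append remaining from left: [10, 11]. Merged: [1, 2, 5, 7, 10, 11]

Final merged array: [1, 2, 5, 7, 10, 11]
Total comparisons: 4

The merged array is [1, 2, 5, 7, 10, 11], requiring 4 comparisons. The merge step runs in O(n) time where n is the total number of elements.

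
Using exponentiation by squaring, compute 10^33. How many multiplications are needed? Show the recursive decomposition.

Computing 10^33 by squaring (build up from 10^1; each line after the first costs one multiplication):

10^1 = 10
10^2 = (10^1)^2 = 10^2 = 100
10^4 = (10^2)^2 = 100^2 = 10000
10^8 = (10^4)^2 = 10000^2 = 100000000
10^16 = (10^8)^2 = 100000000^2 = 10000000000000000
10^32 = (10^16)^2 = 10000000000000000^2 = 100000000000000000000000000000000
10^33 = 10 * 10^32 = 10 * 100000000000000000000000000000000 = 1000000000000000000000000000000000

Result: 1000000000000000000000000000000000
Multiplications needed: 6 (6 lines after 10^1)

10^33 = 1000000000000000000000000000000000. Using exponentiation by squaring, this requires 6 multiplications. The key idea: if the exponent is even, square the half-power; if odd, multiply by the base once.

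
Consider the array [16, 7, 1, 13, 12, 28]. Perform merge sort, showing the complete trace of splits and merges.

Merge sort trace:

Split: [16, 7, 1, 13, 12, 28] -> [16, 7, 1] and [13, 12, 28]
  Split: [16, 7, 1] -> [16] and [7, 1]
    Split: [7, 1] -> [7] and [1]
    Merge: [7] + [1] -> [1, 7]
  Merge: [16] + [1, 7] -> [1, 7, 16]
  Split: [13, 12, 28] -> [13] and [12, 28]
    Split: [12, 28] -> [12] and [28]
    Merge: [12] + [28] -> [12, 28]
  Merge: [13] + [12, 28] -> [12, 13, 28]
Merge: [1, 7, 16] + [12, 13, 28] -> [1, 7, 12, 13, 16, 28]

Final sorted array: [1, 7, 12, 13, 16, 28]

The merge sort proceeds by recursively splitting the array and merging sorted halves.
After all merges, the sorted array is [1, 7, 12, 13, 16, 28].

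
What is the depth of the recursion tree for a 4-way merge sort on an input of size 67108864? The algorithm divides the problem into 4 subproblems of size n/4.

For divide and conquer with division factor 4:

Problem sizes at each level:
Level 0: 67108864
Level 1: 16777216
Level 2: 4194304
Level 3: 1048576
Level 4: 262144
Level 5: 65536
Level 6: 16384
Level 7: 4096
Level 8: 1024
Level 9: 256
Level 10: 64
Level 11: 16
Level 12: 4
Level 13: 1

The root is level 0 and the size-1 base case is level 13 (the tree spans levels 0 through 13, i.e. 14 levels counting the root), so the depth is the number of divisions: log_4(67108864) = 13

The recursion tree depth is log_4(67108864) = 13. At each level, the problem size is divided by 4, so it takes 13 divisions to reduce to a base case of size 1. The algorithm makes 4 recursive calls at each level.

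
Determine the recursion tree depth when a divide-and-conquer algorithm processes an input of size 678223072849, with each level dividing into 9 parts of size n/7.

For divide and conquer with division factor 7:

Problem sizes at each level:
Level 0: 678223072849
Level 1: 96889010407
Level 2: 13841287201
Level 3: 1977326743
Level 4: 282475249
Level 5: 40353607
Level 6: 5764801
Level 7: 823543
Level 8: 117649
Level 9: 16807
Level 10: 2401
Level 11: 343
Level 12: 49
Level 13: 7
Level 14: 1

The root is level 0 and the size-1 base case is level 14 (the tree spans levels 0 through 14, i.e. 15 levels counting the root), so the depth is the number of divisions: log_7(678223072849) = 14

The recursion tree depth is log_7(678223072849) = 14. At each level, the problem size is divided by 7, so it takes 14 divisions to reduce to a base case of size 1. The algorithm makes 9 recursive calls at each level.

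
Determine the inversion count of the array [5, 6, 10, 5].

Finding inversions in [5, 6, 10, 5]:

(1, 3): arr[1]=6 > arr[3]=5
(2, 3): arr[2]=10 > arr[3]=5

Total inversions: 2

The array has 2 inversion(s): (1,3), (2,3). Each pair (i,j) satisfies i < j and arr[i] > arr[j].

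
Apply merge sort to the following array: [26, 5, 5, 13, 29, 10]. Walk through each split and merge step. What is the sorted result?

Merge sort trace:

Split: [26, 5, 5, 13, 29, 10] -> [26, 5, 5] and [13, 29, 10]
  Split: [26, 5, 5] -> [26] and [5, 5]
    Split: [5, 5] -> [5] and [5]
    Merge: [5] + [5] -> [5, 5]
  Merge: [26] + [5, 5] -> [5, 5, 26]
  Split: [13, 29, 10] -> [13] and [29, 10]
    Split: [29, 10] -> [29] and [10]
    Merge: [29] + [10] -> [10, 29]
  Merge: [13] + [10, 29] -> [10, 13, 29]
Merge: [5, 5, 26] + [10, 13, 29] -> [5, 5, 10, 13, 26, 29]

Final sorted array: [5, 5, 10, 13, 26, 29]

The merge sort proceeds by recursively splitting the array and merging sorted halves.
After all merges, the sorted array is [5, 5, 10, 13, 26, 29].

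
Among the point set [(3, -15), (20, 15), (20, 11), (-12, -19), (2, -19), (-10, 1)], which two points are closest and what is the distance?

Computing all pairwise distances among 6 points:

d((3, -15), (20, 15)) = 34.4819
d((3, -15), (20, 11)) = 31.0644
d((3, -15), (-12, -19)) = 15.5242
d((3, -15), (2, -19)) = 4.1231
d((3, -15), (-10, 1)) = 20.6155
d((20, 15), (20, 11)) = 4.0 <-- minimum
d((20, 15), (-12, -19)) = 46.6905
d((20, 15), (2, -19)) = 38.4708
d((20, 15), (-10, 1)) = 33.1059
d((20, 11), (-12, -19)) = 43.8634
d((20, 11), (2, -19)) = 34.9857
d((20, 11), (-10, 1)) = 31.6228
d((-12, -19), (2, -19)) = 14.0
d((-12, -19), (-10, 1)) = 20.0998
d((2, -19), (-10, 1)) = 23.3238

Closest pair: (20, 15) and (20, 11) with distance 4.0

The closest pair is (20, 15) and (20, 11) with Euclidean distance 4.0. For 6 points, brute-force pairwise comparison is shown above. For large n, the divide-and-conquer algorithm (sort by x, recurse on halves, check the dividing strip) achieves O(n log n).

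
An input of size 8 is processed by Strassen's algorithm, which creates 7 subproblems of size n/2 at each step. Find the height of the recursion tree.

For divide and conquer with division factor 2:

Problem sizes at each level:
Level 0: 8
Level 1: 4
Level 2: 2
Level 3: 1

The root is level 0 and the size-1 base case is level 3 (the tree spans levels 0 through 3, i.e. 4 levels counting the root), so the depth is the number of divisions: log_2(8) = 3

The recursion tree depth is log_2(8) = 3. At each level, the problem size is divided by 2, so it takes 3 divisions to reduce to a base case of size 1. The algorithm makes 7 recursive calls at each level.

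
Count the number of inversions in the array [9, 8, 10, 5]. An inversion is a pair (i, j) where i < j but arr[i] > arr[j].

Finding inversions in [9, 8, 10, 5]:

(0, 1): arr[0]=9 > arr[1]=8
(0, 3): arr[0]=9 > arr[3]=5
(1, 3): arr[1]=8 > arr[3]=5
(2, 3): arr[2]=10 > arr[3]=5

Total inversions: 4

The array has 4 inversion(s): (0,1), (0,3), (1,3), (2,3). Each pair (i,j) satisfies i < j and arr[i] > arr[j].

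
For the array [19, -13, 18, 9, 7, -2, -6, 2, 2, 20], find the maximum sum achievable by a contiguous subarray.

Using Kadane's algorithm on [19, -13, 18, 9, 7, -2, -6, 2, 2, 20]:

Scanning through the array:
Position 1 (value -13): max_ending_here = 6, max_so_far = 19
Position 2 (value 18): max_ending_here = 24, max_so_far = 24
Position 3 (value 9): max_ending_here = 33, max_so_far = 33
Position 4 (value 7): max_ending_here = 40, max_so_far = 40
Position 5 (value -2): max_ending_here = 38, max_so_far = 40
Position 6 (value -6): max_ending_here = 32, max_so_far = 40
Position 7 (value 2): max_ending_here = 34, max_so_far = 40
Position 8 (value 2): max_ending_here = 36, max_so_far = 40
Position 9 (value 20): max_ending_here = 56, max_so_far = 56

Maximum subarray: [19, -13, 18, 9, 7, -2, -6, 2, 2, 20]
Maximum sum: 56

The maximum subarray is [19, -13, 18, 9, 7, -2, -6, 2, 2, 20] with sum 56. This subarray runs from index 0 to index 9.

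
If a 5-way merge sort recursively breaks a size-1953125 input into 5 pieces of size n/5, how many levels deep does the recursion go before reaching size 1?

For divide and conquer with division factor 5:

Problem sizes at each level:
Level 0: 1953125
Level 1: 390625
Level 2: 78125
Level 3: 15625
Level 4: 3125
Level 5: 625
Level 6: 125
Level 7: 25
Level 8: 5
Level 9: 1

The root is level 0 and the size-1 base case is level 9 (the tree spans levels 0 through 9, i.e. 10 levels counting the root), so the depth is the number of divisions: log_5(1953125) = 9

The recursion tree depth is log_5(1953125) = 9. At each level, the problem size is divided by 5, so it takes 9 divisions to reduce to a base case of size 1. The algorithm makes 5 recursive calls at each level.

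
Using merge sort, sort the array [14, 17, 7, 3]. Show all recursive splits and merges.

Merge sort trace:

Split: [14, 17, 7, 3] -> [14, 17] and [7, 3]
  Split: [14, 17] -> [14] and [17]
  Merge: [14] + [17] -> [14, 17]
  Split: [7, 3] -> [7] and [3]
  Merge: [7] + [3] -> [3, 7]
Merge: [14, 17] + [3, 7] -> [3, 7, 14, 17]

Final sorted array: [3, 7, 14, 17]

The merge sort proceeds by recursively splitting the array and merging sorted halves.
After all merges, the sorted array is [3, 7, 14, 17].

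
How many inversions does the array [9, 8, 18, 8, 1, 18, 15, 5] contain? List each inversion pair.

Finding inversions in [9, 8, 18, 8, 1, 18, 15, 5]:

(0, 1): arr[0]=9 > arr[1]=8
(0, 3): arr[0]=9 > arr[3]=8
(0, 4): arr[0]=9 > arr[4]=1
(0, 7): arr[0]=9 > arr[7]=5
(1, 4): arr[1]=8 > arr[4]=1
(1, 7): arr[1]=8 > arr[7]=5
(2, 3): arr[2]=18 > arr[3]=8
(2, 4): arr[2]=18 > arr[4]=1
(2, 6): arr[2]=18 > arr[6]=15
(2, 7): arr[2]=18 > arr[7]=5
(3, 4): arr[3]=8 > arr[4]=1
(3, 7): arr[3]=8 > arr[7]=5
(5, 6): arr[5]=18 > arr[6]=15
(5, 7): arr[5]=18 > arr[7]=5
(6, 7): arr[6]=15 > arr[7]=5

Total inversions: 15

The array has 15 inversion(s): (0,1), (0,3), (0,4), (0,7), (1,4), (1,7), (2,3), (2,4), (2,6), (2,7), (3,4), (3,7), (5,6), (5,7), (6,7). Each pair (i,j) satisfies i < j and arr[i] > arr[j].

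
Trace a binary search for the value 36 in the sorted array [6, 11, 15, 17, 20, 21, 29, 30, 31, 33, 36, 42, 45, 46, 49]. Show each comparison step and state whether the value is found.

Binary search for 36 in [6, 11, 15, 17, 20, 21, 29, 30, 31, 33, 36, 42, 45, 46, 49]:

lo=0, hi=14, mid=7, arr[mid]=30 -> 30 < 36, search right half
lo=8, hi=14, mid=11, arr[mid]=42 -> 42 > 36, search left half
lo=8, hi=10, mid=9, arr[mid]=33 -> 33 < 36, search right half
lo=10, hi=10, mid=10, arr[mid]=36 -> Found target at index 10!

Binary search finds 36 at index 10 after 4 comparisons. The search repeatedly halves the search space by comparing with the middle element.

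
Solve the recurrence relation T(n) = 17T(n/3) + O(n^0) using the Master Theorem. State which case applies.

Master Theorem for T(n) = 17T(n/3) + O(n^0):

a = 17, b = 3, c = 0
log_b(a) = log_3(17) = 2.5789

Case 1: c = 0 < log_3(17) = 2.5789
T(n) = O(n^(log_3 17))

For T(n) = 17T(n/3) + O(n^0): log_3(17) = 2.5789. This is Case 1 of the Master Theorem (c < log_b(a), work dominated by leaves), giving O(n^(log_3 17)).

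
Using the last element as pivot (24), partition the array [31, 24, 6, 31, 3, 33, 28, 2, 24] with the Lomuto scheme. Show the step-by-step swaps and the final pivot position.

Lomuto partition with pivot = 24:

Initial array: [31, 24, 6, 31, 3, 33, 28, 2, 24]

arr[0]=31 > 24: no swap
arr[1]=24 <= 24: swap with position 0, array becomes [24, 31, 6, 31, 3, 33, 28, 2, 24]
arr[2]=6 <= 24: swap with position 1, array becomes [24, 6, 31, 31, 3, 33, 28, 2, 24]
arr[3]=31 > 24: no swap
arr[4]=3 <= 24: swap with position 2, array becomes [24, 6, 3, 31, 31, 33, 28, 2, 24]
arr[5]=33 > 24: no swap
arr[6]=28 > 24: no swap
arr[7]=2 <= 24: swap with position 3, array becomes [24, 6, 3, 2, 31, 33, 28, 31, 24]

Place pivot at position 4: [24, 6, 3, 2, 24, 33, 28, 31, 31]
Pivot position: 4

After partitioning with pivot 24, the array becomes [24, 6, 3, 2, 24, 33, 28, 31, 31]. The pivot is placed at index 4. All elements to the left of the pivot are <= 24, and all elements to the right are > 24.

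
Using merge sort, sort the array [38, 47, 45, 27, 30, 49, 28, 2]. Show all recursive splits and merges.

Merge sort trace:

Split: [38, 47, 45, 27, 30, 49, 28, 2] -> [38, 47, 45, 27] and [30, 49, 28, 2]
  Split: [38, 47, 45, 27] -> [38, 47] and [45, 27]
    Split: [38, 47] -> [38] and [47]
    Merge: [38] + [47] -> [38, 47]
    Split: [45, 27] -> [45] and [27]
    Merge: [45] + [27] -> [27, 45]
  Merge: [38, 47] + [27, 45] -> [27, 38, 45, 47]
  Split: [30, 49, 28, 2] -> [30, 49] and [28, 2]
    Split: [30, 49] -> [30] and [49]
    Merge: [30] + [49] -> [30, 49]
    Split: [28, 2] -> [28] and [2]
    Merge: [28] + [2] -> [2, 28]
  Merge: [30, 49] + [2, 28] -> [2, 28, 30, 49]
Merge: [27, 38, 45, 47] + [2, 28, 30, 49] -> [2, 27, 28, 30, 38, 45, 47, 49]

Final sorted array: [2, 27, 28, 30, 38, 45, 47, 49]

The merge sort proceeds by recursively splitting the array and merging sorted halves.
After all merges, the sorted array is [2, 27, 28, 30, 38, 45, 47, 49].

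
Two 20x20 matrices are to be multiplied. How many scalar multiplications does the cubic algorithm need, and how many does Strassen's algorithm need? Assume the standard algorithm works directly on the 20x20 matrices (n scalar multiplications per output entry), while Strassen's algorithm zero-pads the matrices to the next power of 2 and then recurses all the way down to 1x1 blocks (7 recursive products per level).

Matrix multiplication for 20x20 matrices:

Strassen's algorithm requires power-of-2 dimensions. Pad 20x20 to 32x32 (next power of 2).

Standard algorithm: 20^3 = 8000 multiplications
Strassen's algorithm: 7^(log2(32)) = 7^5 = 16807 multiplications
Difference: 8000 - 16807 = -8807 (Strassen uses MORE here due to padding overhead — for small or just-over-power-of-2 n, padding can outweigh the per-level savings)

Standard: 8000 multiplications (20^3). Strassen: 16807 multiplications (7^5, after padding to 32x32). Strassen reduces 8 recursive multiplications to 7 at each level.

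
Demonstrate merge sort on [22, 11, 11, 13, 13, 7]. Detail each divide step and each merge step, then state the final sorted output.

Merge sort trace:

Split: [22, 11, 11, 13, 13, 7] -> [22, 11, 11] and [13, 13, 7]
  Split: [22, 11, 11] -> [22] and [11, 11]
    Split: [11, 11] -> [11] and [11]
    Merge: [11] + [11] -> [11, 11]
  Merge: [22] + [11, 11] -> [11, 11, 22]
  Split: [13, 13, 7] -> [13] and [13, 7]
    Split: [13, 7] -> [13] and [7]
    Merge: [13] + [7] -> [7, 13]
  Merge: [13] + [7, 13] -> [7, 13, 13]
Merge: [11, 11, 22] + [7, 13, 13] -> [7, 11, 11, 13, 13, 22]

Final sorted array: [7, 11, 11, 13, 13, 22]

The merge sort proceeds by recursively splitting the array and merging sorted halves.
After all merges, the sorted array is [7, 11, 11, 13, 13, 22].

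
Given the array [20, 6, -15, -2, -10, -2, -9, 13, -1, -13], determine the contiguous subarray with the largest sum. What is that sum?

Using Kadane's algorithm on [20, 6, -15, -2, -10, -2, -9, 13, -1, -13]:

Scanning through the array:
Position 1 (value 6): max_ending_here = 26, max_so_far = 26
Position 2 (value -15): max_ending_here = 11, max_so_far = 26
Position 3 (value -2): max_ending_here = 9, max_so_far = 26
Position 4 (value -10): max_ending_here = -1, max_so_far = 26
Position 5 (value -2): max_ending_here = -2, max_so_far = 26
Position 6 (value -9): max_ending_here = -9, max_so_far = 26
Position 7 (value 13): max_ending_here = 13, max_so_far = 26
Position 8 (value -1): max_ending_here = 12, max_so_far = 26
Position 9 (value -13): max_ending_here = -1, max_so_far = 26

Maximum subarray: [20, 6]
Maximum sum: 26

The maximum subarray is [20, 6] with sum 26. This subarray runs from index 0 to index 1.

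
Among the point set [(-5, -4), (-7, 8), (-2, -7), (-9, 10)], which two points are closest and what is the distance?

Computing all pairwise distances among 4 points:

d((-5, -4), (-7, 8)) = 12.1655
d((-5, -4), (-2, -7)) = 4.2426
d((-5, -4), (-9, 10)) = 14.5602
d((-7, 8), (-2, -7)) = 15.8114
d((-7, 8), (-9, 10)) = 2.8284 <-- minimum
d((-2, -7), (-9, 10)) = 18.3848

Closest pair: (-7, 8) and (-9, 10) with distance 2.8284

The closest pair is (-7, 8) and (-9, 10) with Euclidean distance 2.8284. For 4 points, brute-force pairwise comparison is shown above. For large n, the divide-and-conquer algorithm (sort by x, recurse on halves, check the dividing strip) achieves O(n log n).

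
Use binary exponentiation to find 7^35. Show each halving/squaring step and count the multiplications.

Computing 7^35 by squaring (build up from 7^1; each line after the first costs one multiplication):

7^1 = 7
7^2 = (7^1)^2 = 7^2 = 49
7^4 = (7^2)^2 = 49^2 = 2401
7^8 = (7^4)^2 = 2401^2 = 5764801
7^16 = (7^8)^2 = 5764801^2 = 33232930569601
7^17 = 7 * 7^16 = 7 * 33232930569601 = 232630513987207
7^34 = (7^17)^2 = 232630513987207^2 = 54116956037952111668959660849
7^35 = 7 * 7^34 = 7 * 54116956037952111668959660849 = 378818692265664781682717625943

Result: 378818692265664781682717625943
Multiplications needed: 7 (7 lines after 7^1)

7^35 = 378818692265664781682717625943. Using exponentiation by squaring, this requires 7 multiplications. The key idea: if the exponent is even, square the half-power; if odd, multiply by the base once.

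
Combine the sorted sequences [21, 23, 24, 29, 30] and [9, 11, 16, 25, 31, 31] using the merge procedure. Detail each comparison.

Merging process:

Compare 21 vs 9: take 9 from right. Merged: [9]
Compare 21 vs 11: take 11 from right. Merged: [9, 11]
Compare 21 vs 16: take 16 from right. Merged: [9, 11, 16]
Compare 21 vs 25: take 21 from left. Merged: [9, 11, 16, 21]
Compare 23 vs 25: take 23 from left. Merged: [9, 11, 16, 21, 23]
Compare 24 vs 25: take 24 from left. Merged: [9, 11, 16, 21, 23, 24]
Compare 29 vs 25: take 25 from right. Merged: [9, 11, 16, 21, 23, 24, 25]
Compare 29 vs 31: take 29 from left. Merged: [9, 11, 16, 21, 23, 24, 25, 29]
Compare 30 vs 31: take 30 from left. Merged: [9, 11, 16, 21, 23, 24, 25, 29, 30]
Append remaining from right: [31, 31]. Merged: [9, 11, 16, 21, 23, 24, 25, 29, 30, 31, 31]

Final merged array: [9, 11, 16, 21, 23, 24, 25, 29, 30, 31, 31]
Total comparisons: 9

The merged array is [9, 11, 16, 21, 23, 24, 25, 29, 30, 31, 31], requiring 9 comparisons. The merge step runs in O(n) time where n is the total number of elements.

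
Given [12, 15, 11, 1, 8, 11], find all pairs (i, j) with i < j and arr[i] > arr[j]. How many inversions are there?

Finding inversions in [12, 15, 11, 1, 8, 11]:

(0, 2): arr[0]=12 > arr[2]=11
(0, 3): arr[0]=12 > arr[3]=1
(0, 4): arr[0]=12 > arr[4]=8
(0, 5): arr[0]=12 > arr[5]=11
(1, 2): arr[1]=15 > arr[2]=11
(1, 3): arr[1]=15 > arr[3]=1
(1, 4): arr[1]=15 > arr[4]=8
(1, 5): arr[1]=15 > arr[5]=11
(2, 3): arr[2]=11 > arr[3]=1
(2, 4): arr[2]=11 > arr[4]=8

Total inversions: 10

The array has 10 inversion(s): (0,2), (0,3), (0,4), (0,5), (1,2), (1,3), (1,4), (1,5), (2,3), (2,4). Each pair (i,j) satisfies i < j and arr[i] > arr[j].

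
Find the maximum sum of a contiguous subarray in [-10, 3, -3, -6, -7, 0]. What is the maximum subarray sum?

Using Kadane's algorithm on [-10, 3, -3, -6, -7, 0]:

Scanning through the array:
Position 1 (value 3): max_ending_here = 3, max_so_far = 3
Position 2 (value -3): max_ending_here = 0, max_so_far = 3
Position 3 (value -6): max_ending_here = -6, max_so_far = 3
Position 4 (value -7): max_ending_here = -7, max_so_far = 3
Position 5 (value 0): max_ending_here = 0, max_so_far = 3

Maximum subarray: [3]
Maximum sum: 3

The maximum subarray is [3] with sum 3. This subarray runs from index 1 to index 1.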